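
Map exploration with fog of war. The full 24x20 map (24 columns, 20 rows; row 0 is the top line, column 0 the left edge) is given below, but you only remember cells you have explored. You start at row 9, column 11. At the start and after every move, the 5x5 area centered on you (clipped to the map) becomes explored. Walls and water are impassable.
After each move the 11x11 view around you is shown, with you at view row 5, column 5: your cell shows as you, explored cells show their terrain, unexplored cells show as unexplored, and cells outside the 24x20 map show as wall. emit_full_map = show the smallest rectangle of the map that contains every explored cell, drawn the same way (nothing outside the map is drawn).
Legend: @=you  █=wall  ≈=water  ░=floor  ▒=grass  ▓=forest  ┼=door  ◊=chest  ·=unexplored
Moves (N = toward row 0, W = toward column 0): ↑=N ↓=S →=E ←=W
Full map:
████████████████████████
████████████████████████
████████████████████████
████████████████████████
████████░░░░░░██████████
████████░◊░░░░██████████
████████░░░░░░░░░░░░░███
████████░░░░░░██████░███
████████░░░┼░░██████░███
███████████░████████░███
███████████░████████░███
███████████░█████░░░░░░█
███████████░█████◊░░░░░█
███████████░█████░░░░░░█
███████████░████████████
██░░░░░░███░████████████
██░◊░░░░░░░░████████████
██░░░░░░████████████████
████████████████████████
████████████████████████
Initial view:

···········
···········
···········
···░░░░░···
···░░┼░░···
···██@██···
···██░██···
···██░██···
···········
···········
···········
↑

···········
···········
···········
···░░░░░···
···░░░░░···
···░░@░░···
···██░██···
···██░██···
···██░██···
···········
···········

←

···········
···········
···········
···░░░░░░··
···░░░░░░··
···░░@┼░░··
···███░██··
···███░██··
····██░██··
···········
···········

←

···········
···········
···········
···█░░░░░░·
···█░░░░░░·
···█░@░┼░░·
···████░██·
···████░██·
·····██░██·
···········
···········

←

···········
···········
···········
···██░░░░░░
···██░░░░░░
···██@░░┼░░
···█████░██
···█████░██
······██░██
···········
···········

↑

···········
···········
···········
···██░◊░···
···██░░░░░░
···██@░░░░░
···██░░░┼░░
···█████░██
···█████░██
······██░██
···········

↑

···········
···········
···········
···██░░░···
···██░◊░···
···██@░░░░░
···██░░░░░░
···██░░░┼░░
···█████░██
···█████░██
······██░██

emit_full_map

██░░░···
██░◊░···
██@░░░░░
██░░░░░░
██░░░┼░░
█████░██
█████░██
···██░██

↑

···········
···········
···········
···█████···
···██░░░···
···██@◊░···
···██░░░░░░
···██░░░░░░
···██░░░┼░░
···█████░██
···█████░██

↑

███████████
···········
···········
···█████···
···█████···
···██@░░···
···██░◊░···
···██░░░░░░
···██░░░░░░
···██░░░┼░░
···█████░██

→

███████████
···········
···········
··██████···
··██████···
··██░@░░···
··██░◊░░···
··██░░░░░░·
··██░░░░░░·
··██░░░┼░░·
··█████░██·

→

███████████
···········
···········
·███████···
·███████···
·██░░@░░···
·██░◊░░░···
·██░░░░░░··
·██░░░░░░··
·██░░░┼░░··
·█████░██··

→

███████████
···········
···········
████████···
████████···
██░░░@░░···
██░◊░░░░···
██░░░░░░···
██░░░░░░···
██░░░┼░░···
█████░██···

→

███████████
···········
···········
████████···
████████···
█░░░░@░█···
█░◊░░░░█···
█░░░░░░░···
█░░░░░░····
█░░░┼░░····
████░██····

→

███████████
···········
···········
████████···
████████···
░░░░░@██···
░◊░░░░██···
░░░░░░░░···
░░░░░░·····
░░░┼░░·····
███░██·····

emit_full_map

██████████
██████████
██░░░░░@██
██░◊░░░░██
██░░░░░░░░
██░░░░░░··
██░░░┼░░··
█████░██··
█████░██··
···██░██··

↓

···········
···········
████████···
████████···
░░░░░░██···
░◊░░░@██···
░░░░░░░░···
░░░░░░██···
░░░┼░░·····
███░██·····
███░██·····

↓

···········
████████···
████████···
░░░░░░██···
░◊░░░░██···
░░░░░@░░···
░░░░░░██···
░░░┼░░██···
███░██·····
███░██·····
·██░██·····

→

···········
███████····
███████····
░░░░░███···
◊░░░░███···
░░░░░@░░···
░░░░░███···
░░┼░░███···
██░██······
██░██······
██░██······

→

···········
██████·····
██████·····
░░░░████···
░░░░████···
░░░░░@░░···
░░░░████···
░┼░░████···
█░██·······
█░██·······
█░██·······

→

···········
█████······
█████······
░░░█████···
░░░█████···
░░░░░@░░···
░░░█████···
┼░░█████···
░██········
░██········
░██········

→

···········
████·······
████·······
░░██████···
░░██████···
░░░░░@░░···
░░██████···
░░██████···
██·········
██·········
██·········

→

···········
███········
███········
░███████···
░███████···
░░░░░@░░···
░██████░···
░██████░···
█··········
█··········
█··········

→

··········█
██········█
██········█
████████··█
████████··█
░░░░░@░█··█
██████░█··█
██████░█··█
··········█
··········█
··········█

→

·········██
█········██
█········██
████████·██
████████·██
░░░░░@██·██
█████░██·██
█████░██·██
·········██
·········██
·········██

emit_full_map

██████████·······
██████████·······
██░░░░░░█████████
██░◊░░░░█████████
██░░░░░░░░░░░░@██
██░░░░░░██████░██
██░░░┼░░██████░██
█████░██·········
█████░██·········
···██░██·········

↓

█········██
█········██
████████·██
████████·██
░░░░░░██·██
█████@██·██
█████░██·██
···██░██·██
·········██
·········██
·········██

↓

█········██
████████·██
████████·██
░░░░░░██·██
█████░██·██
█████@██·██
···██░██·██
···██░██·██
·········██
·········██
·········██

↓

████████·██
████████·██
░░░░░░██·██
█████░██·██
█████░██·██
···██@██·██
···██░██·██
···░░░░░·██
·········██
·········██
·········██

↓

████████·██
░░░░░░██·██
█████░██·██
█████░██·██
···██░██·██
···██@██·██
···░░░░░·██
···░░░░░·██
·········██
·········██
·········██

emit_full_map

██████████·······
██████████·······
██░░░░░░█████████
██░◊░░░░█████████
██░░░░░░░░░░░░░██
██░░░░░░██████░██
██░░░┼░░██████░██
█████░██····██░██
█████░██····██@██
···██░██····░░░░░
············░░░░░

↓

░░░░░░██·██
█████░██·██
█████░██·██
···██░██·██
···██░██·██
···░░@░░·██
···░░░░░·██
···░░░░░·██
·········██
·········██
·········██

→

░░░░░██·███
████░██·███
████░██·███
··██░██████
··██░██████
··░░░@░████
··░░░░░████
··░░░░░████
········███
········███
········███

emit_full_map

██████████········
██████████········
██░░░░░░█████████·
██░◊░░░░█████████·
██░░░░░░░░░░░░░██·
██░░░░░░██████░██·
██░░░┼░░██████░██·
█████░██····██░███
█████░██····██░███
···██░██····░░░@░█
············░░░░░█
············░░░░░█


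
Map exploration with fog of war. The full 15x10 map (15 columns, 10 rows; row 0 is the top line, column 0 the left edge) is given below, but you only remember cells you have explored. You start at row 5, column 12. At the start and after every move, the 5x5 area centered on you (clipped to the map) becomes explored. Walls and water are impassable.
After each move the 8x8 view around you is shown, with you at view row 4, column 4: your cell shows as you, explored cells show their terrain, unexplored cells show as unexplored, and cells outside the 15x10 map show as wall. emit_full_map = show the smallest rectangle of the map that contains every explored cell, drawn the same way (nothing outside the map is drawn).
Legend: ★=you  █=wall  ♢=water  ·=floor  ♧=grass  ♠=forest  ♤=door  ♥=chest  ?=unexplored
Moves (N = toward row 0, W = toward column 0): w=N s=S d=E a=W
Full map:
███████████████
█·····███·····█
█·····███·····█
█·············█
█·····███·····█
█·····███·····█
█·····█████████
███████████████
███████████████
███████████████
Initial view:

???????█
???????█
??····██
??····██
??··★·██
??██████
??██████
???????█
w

???????█
???????█
??····██
??····██
??··★·██
??····██
??██████
??██████

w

████████
???????█
??····██
??····██
??··★·██
??····██
??····██
??██████

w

████████
████████
??██████
??····██
??··★·██
??····██
??····██
??····██

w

████████
████████
████████
??██████
??··★·██
??····██
??····██
??····██

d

████████
████████
████████
?███████
?···★███
?····███
?····███
?····███

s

████████
████████
?███████
?····███
?···★███
?····███
?····███
?····███

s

████████
?███████
?····███
?····███
?···★███
?····███
?····███
?███████

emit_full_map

█████
····█
····█
···★█
····█
····█
█████
█████

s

?███████
?····███
?····███
?····███
?···★███
?····███
?███████
?███████

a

??██████
??····██
??····██
??····██
??··★·██
??····██
??██████
??██████

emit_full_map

█████
····█
····█
····█
··★·█
····█
█████
█████


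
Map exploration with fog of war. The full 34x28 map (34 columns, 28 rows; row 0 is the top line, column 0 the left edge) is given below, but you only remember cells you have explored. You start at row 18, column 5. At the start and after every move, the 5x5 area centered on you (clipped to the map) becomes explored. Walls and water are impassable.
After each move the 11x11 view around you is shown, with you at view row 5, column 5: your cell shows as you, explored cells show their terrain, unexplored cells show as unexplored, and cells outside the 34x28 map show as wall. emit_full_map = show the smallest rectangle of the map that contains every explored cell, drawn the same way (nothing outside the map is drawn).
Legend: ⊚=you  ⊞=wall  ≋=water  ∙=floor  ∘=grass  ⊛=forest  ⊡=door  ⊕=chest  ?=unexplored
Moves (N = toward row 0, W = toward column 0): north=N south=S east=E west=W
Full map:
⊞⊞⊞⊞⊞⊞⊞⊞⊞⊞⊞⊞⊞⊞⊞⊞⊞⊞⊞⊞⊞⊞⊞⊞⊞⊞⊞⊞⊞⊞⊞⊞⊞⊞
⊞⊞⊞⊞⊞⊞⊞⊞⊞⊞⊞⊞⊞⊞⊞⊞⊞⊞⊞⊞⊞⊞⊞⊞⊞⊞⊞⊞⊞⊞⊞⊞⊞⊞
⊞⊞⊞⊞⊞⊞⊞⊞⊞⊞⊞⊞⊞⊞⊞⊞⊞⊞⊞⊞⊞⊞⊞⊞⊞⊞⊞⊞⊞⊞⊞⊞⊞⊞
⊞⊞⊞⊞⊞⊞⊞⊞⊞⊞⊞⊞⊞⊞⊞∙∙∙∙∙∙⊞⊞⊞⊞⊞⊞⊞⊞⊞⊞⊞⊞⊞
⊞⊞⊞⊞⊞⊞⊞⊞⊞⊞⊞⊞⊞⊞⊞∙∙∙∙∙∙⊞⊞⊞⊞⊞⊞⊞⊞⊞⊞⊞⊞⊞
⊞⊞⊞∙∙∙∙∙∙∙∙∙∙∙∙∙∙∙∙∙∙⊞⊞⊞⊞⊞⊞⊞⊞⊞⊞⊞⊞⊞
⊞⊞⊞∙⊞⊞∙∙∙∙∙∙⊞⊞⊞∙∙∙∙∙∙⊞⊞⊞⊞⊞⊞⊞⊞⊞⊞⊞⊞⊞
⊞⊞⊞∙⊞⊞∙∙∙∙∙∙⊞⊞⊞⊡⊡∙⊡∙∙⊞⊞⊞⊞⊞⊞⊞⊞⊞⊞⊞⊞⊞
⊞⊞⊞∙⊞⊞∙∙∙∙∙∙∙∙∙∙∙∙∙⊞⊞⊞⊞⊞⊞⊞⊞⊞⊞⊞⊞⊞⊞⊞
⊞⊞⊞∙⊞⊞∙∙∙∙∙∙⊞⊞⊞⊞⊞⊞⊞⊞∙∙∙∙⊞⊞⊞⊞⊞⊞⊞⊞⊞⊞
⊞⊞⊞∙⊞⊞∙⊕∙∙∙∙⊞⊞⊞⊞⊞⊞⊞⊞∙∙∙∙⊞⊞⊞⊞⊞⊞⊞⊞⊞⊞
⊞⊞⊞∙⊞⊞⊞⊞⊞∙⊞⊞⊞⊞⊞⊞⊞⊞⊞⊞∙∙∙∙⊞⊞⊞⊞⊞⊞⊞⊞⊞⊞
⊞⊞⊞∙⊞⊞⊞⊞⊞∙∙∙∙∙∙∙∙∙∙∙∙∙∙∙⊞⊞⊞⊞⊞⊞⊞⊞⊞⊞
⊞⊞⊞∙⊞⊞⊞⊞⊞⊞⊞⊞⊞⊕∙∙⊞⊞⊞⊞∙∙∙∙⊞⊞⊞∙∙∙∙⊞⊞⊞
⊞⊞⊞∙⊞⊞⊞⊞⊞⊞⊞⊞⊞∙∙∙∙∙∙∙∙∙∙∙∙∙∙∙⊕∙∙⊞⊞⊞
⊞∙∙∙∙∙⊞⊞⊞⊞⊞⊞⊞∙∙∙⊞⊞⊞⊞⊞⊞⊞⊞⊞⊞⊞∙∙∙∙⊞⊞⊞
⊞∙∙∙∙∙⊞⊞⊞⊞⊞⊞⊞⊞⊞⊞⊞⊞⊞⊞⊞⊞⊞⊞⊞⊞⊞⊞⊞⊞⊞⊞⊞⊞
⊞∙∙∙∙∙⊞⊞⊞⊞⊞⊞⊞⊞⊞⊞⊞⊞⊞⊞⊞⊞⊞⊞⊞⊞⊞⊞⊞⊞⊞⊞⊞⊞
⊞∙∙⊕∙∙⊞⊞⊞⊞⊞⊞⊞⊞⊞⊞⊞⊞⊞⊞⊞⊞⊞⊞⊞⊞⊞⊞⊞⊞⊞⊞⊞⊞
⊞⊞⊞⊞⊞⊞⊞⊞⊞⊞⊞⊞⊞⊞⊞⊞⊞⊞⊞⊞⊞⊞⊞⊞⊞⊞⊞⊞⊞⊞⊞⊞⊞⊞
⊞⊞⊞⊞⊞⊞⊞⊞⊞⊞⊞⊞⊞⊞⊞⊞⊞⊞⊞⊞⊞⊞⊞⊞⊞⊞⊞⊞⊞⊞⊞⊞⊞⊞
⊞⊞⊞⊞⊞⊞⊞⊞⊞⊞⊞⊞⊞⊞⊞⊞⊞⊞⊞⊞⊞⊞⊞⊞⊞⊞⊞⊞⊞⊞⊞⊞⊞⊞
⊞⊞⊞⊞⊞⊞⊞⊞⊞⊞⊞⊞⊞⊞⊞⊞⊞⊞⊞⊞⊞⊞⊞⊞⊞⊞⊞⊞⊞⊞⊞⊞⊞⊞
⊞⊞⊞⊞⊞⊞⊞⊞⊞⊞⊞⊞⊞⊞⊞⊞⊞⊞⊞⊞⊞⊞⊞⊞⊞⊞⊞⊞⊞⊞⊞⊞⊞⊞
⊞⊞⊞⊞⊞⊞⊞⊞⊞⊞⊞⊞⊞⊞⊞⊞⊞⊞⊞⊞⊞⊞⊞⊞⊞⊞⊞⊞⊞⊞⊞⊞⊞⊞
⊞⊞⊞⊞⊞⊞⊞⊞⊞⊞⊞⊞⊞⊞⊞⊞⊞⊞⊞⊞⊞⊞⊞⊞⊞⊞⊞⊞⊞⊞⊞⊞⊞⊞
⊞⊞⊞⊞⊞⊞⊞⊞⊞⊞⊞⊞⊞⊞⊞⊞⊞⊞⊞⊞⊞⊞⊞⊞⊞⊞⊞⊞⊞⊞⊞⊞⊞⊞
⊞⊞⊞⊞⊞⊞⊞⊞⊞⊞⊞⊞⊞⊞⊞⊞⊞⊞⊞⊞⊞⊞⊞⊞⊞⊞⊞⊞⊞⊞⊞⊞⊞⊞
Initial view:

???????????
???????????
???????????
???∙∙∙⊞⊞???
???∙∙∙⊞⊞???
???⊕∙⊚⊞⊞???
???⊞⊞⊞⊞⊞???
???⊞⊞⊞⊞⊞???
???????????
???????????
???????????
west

⊞??????????
⊞??????????
⊞??????????
⊞??∙∙∙∙⊞⊞??
⊞??∙∙∙∙⊞⊞??
⊞??∙⊕⊚∙⊞⊞??
⊞??⊞⊞⊞⊞⊞⊞??
⊞??⊞⊞⊞⊞⊞⊞??
⊞??????????
⊞??????????
⊞??????????

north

⊞??????????
⊞??????????
⊞??????????
⊞??∙∙∙∙⊞???
⊞??∙∙∙∙⊞⊞??
⊞??∙∙⊚∙⊞⊞??
⊞??∙⊕∙∙⊞⊞??
⊞??⊞⊞⊞⊞⊞⊞??
⊞??⊞⊞⊞⊞⊞⊞??
⊞??????????
⊞??????????

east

???????????
???????????
???????????
??∙∙∙∙⊞⊞???
??∙∙∙∙⊞⊞???
??∙∙∙⊚⊞⊞???
??∙⊕∙∙⊞⊞???
??⊞⊞⊞⊞⊞⊞???
??⊞⊞⊞⊞⊞⊞???
???????????
???????????

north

???????????
???????????
???????????
???∙⊞⊞⊞⊞???
??∙∙∙∙⊞⊞???
??∙∙∙⊚⊞⊞???
??∙∙∙∙⊞⊞???
??∙⊕∙∙⊞⊞???
??⊞⊞⊞⊞⊞⊞???
??⊞⊞⊞⊞⊞⊞???
???????????

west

⊞??????????
⊞??????????
⊞??????????
⊞??⊞∙⊞⊞⊞⊞??
⊞??∙∙∙∙⊞⊞??
⊞??∙∙⊚∙⊞⊞??
⊞??∙∙∙∙⊞⊞??
⊞??∙⊕∙∙⊞⊞??
⊞??⊞⊞⊞⊞⊞⊞??
⊞??⊞⊞⊞⊞⊞⊞??
⊞??????????

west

⊞⊞?????????
⊞⊞?????????
⊞⊞?????????
⊞⊞?⊞⊞∙⊞⊞⊞⊞?
⊞⊞?∙∙∙∙∙⊞⊞?
⊞⊞?∙∙⊚∙∙⊞⊞?
⊞⊞?∙∙∙∙∙⊞⊞?
⊞⊞?∙∙⊕∙∙⊞⊞?
⊞⊞??⊞⊞⊞⊞⊞⊞?
⊞⊞??⊞⊞⊞⊞⊞⊞?
⊞⊞?????????

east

⊞??????????
⊞??????????
⊞??????????
⊞?⊞⊞∙⊞⊞⊞⊞??
⊞?∙∙∙∙∙⊞⊞??
⊞?∙∙∙⊚∙⊞⊞??
⊞?∙∙∙∙∙⊞⊞??
⊞?∙∙⊕∙∙⊞⊞??
⊞??⊞⊞⊞⊞⊞⊞??
⊞??⊞⊞⊞⊞⊞⊞??
⊞??????????

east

???????????
???????????
???????????
?⊞⊞∙⊞⊞⊞⊞???
?∙∙∙∙∙⊞⊞???
?∙∙∙∙⊚⊞⊞???
?∙∙∙∙∙⊞⊞???
?∙∙⊕∙∙⊞⊞???
??⊞⊞⊞⊞⊞⊞???
??⊞⊞⊞⊞⊞⊞???
???????????

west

⊞??????????
⊞??????????
⊞??????????
⊞?⊞⊞∙⊞⊞⊞⊞??
⊞?∙∙∙∙∙⊞⊞??
⊞?∙∙∙⊚∙⊞⊞??
⊞?∙∙∙∙∙⊞⊞??
⊞?∙∙⊕∙∙⊞⊞??
⊞??⊞⊞⊞⊞⊞⊞??
⊞??⊞⊞⊞⊞⊞⊞??
⊞??????????

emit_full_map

⊞⊞∙⊞⊞⊞⊞
∙∙∙∙∙⊞⊞
∙∙∙⊚∙⊞⊞
∙∙∙∙∙⊞⊞
∙∙⊕∙∙⊞⊞
?⊞⊞⊞⊞⊞⊞
?⊞⊞⊞⊞⊞⊞

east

???????????
???????????
???????????
?⊞⊞∙⊞⊞⊞⊞???
?∙∙∙∙∙⊞⊞???
?∙∙∙∙⊚⊞⊞???
?∙∙∙∙∙⊞⊞???
?∙∙⊕∙∙⊞⊞???
??⊞⊞⊞⊞⊞⊞???
??⊞⊞⊞⊞⊞⊞???
???????????

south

???????????
???????????
?⊞⊞∙⊞⊞⊞⊞???
?∙∙∙∙∙⊞⊞???
?∙∙∙∙∙⊞⊞???
?∙∙∙∙⊚⊞⊞???
?∙∙⊕∙∙⊞⊞???
??⊞⊞⊞⊞⊞⊞???
??⊞⊞⊞⊞⊞⊞???
???????????
???????????


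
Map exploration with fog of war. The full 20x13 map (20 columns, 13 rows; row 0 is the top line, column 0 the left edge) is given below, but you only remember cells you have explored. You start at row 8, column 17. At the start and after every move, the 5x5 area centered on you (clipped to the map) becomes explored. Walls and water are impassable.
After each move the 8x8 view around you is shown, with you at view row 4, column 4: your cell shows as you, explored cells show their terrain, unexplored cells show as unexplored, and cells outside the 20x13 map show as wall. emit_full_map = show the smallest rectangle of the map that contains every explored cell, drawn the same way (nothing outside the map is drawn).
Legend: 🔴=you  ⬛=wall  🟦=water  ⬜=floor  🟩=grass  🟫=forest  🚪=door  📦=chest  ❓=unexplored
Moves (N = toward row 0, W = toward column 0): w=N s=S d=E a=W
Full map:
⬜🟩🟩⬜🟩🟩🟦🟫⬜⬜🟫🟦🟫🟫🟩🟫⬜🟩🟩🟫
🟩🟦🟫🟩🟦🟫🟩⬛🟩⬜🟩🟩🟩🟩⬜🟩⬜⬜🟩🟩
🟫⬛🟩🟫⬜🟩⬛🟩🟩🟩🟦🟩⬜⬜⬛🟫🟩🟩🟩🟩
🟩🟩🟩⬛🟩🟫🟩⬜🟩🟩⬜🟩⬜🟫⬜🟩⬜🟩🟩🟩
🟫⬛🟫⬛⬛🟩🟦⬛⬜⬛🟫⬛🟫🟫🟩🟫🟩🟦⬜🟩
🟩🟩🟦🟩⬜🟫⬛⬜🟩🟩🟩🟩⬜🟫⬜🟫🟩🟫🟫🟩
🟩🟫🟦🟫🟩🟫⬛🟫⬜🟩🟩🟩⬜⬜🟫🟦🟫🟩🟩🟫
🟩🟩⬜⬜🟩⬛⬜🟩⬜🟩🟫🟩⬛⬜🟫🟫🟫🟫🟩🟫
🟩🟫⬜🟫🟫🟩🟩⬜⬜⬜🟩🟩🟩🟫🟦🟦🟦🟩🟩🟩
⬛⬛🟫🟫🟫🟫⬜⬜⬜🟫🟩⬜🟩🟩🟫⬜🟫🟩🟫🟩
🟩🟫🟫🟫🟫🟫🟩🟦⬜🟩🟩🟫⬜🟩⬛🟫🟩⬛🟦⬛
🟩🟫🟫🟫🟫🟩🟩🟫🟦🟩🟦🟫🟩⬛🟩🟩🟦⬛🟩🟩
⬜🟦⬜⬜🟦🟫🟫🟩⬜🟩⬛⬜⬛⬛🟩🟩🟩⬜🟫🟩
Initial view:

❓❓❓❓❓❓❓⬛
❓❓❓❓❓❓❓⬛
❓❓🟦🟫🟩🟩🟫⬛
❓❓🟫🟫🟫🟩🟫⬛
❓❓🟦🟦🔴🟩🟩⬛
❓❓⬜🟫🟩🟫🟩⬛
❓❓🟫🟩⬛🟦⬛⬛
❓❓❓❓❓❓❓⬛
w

❓❓❓❓❓❓❓⬛
❓❓❓❓❓❓❓⬛
❓❓🟫🟩🟫🟫🟩⬛
❓❓🟦🟫🟩🟩🟫⬛
❓❓🟫🟫🔴🟩🟫⬛
❓❓🟦🟦🟩🟩🟩⬛
❓❓⬜🟫🟩🟫🟩⬛
❓❓🟫🟩⬛🟦⬛⬛

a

❓❓❓❓❓❓❓❓
❓❓❓❓❓❓❓❓
❓❓⬜🟫🟩🟫🟫🟩
❓❓🟫🟦🟫🟩🟩🟫
❓❓🟫🟫🔴🟫🟩🟫
❓❓🟦🟦🟦🟩🟩🟩
❓❓🟫⬜🟫🟩🟫🟩
❓❓❓🟫🟩⬛🟦⬛

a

❓❓❓❓❓❓❓❓
❓❓❓❓❓❓❓❓
❓❓🟫⬜🟫🟩🟫🟫
❓❓⬜🟫🟦🟫🟩🟩
❓❓⬜🟫🔴🟫🟫🟩
❓❓🟫🟦🟦🟦🟩🟩
❓❓🟩🟫⬜🟫🟩🟫
❓❓❓❓🟫🟩⬛🟦

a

❓❓❓❓❓❓❓❓
❓❓❓❓❓❓❓❓
❓❓⬜🟫⬜🟫🟩🟫
❓❓⬜⬜🟫🟦🟫🟩
❓❓⬛⬜🔴🟫🟫🟫
❓❓🟩🟫🟦🟦🟦🟩
❓❓🟩🟩🟫⬜🟫🟩
❓❓❓❓❓🟫🟩⬛

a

❓❓❓❓❓❓❓❓
❓❓❓❓❓❓❓❓
❓❓🟩⬜🟫⬜🟫🟩
❓❓🟩⬜⬜🟫🟦🟫
❓❓🟩⬛🔴🟫🟫🟫
❓❓🟩🟩🟫🟦🟦🟦
❓❓⬜🟩🟩🟫⬜🟫
❓❓❓❓❓❓🟫🟩

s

❓❓❓❓❓❓❓❓
❓❓🟩⬜🟫⬜🟫🟩
❓❓🟩⬜⬜🟫🟦🟫
❓❓🟩⬛⬜🟫🟫🟫
❓❓🟩🟩🔴🟦🟦🟦
❓❓⬜🟩🟩🟫⬜🟫
❓❓🟫⬜🟩⬛🟫🟩
❓❓❓❓❓❓❓❓

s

❓❓🟩⬜🟫⬜🟫🟩
❓❓🟩⬜⬜🟫🟦🟫
❓❓🟩⬛⬜🟫🟫🟫
❓❓🟩🟩🟫🟦🟦🟦
❓❓⬜🟩🔴🟫⬜🟫
❓❓🟫⬜🟩⬛🟫🟩
❓❓🟫🟩⬛🟩🟩❓
❓❓❓❓❓❓❓❓

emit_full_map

🟩⬜🟫⬜🟫🟩🟫🟫🟩
🟩⬜⬜🟫🟦🟫🟩🟩🟫
🟩⬛⬜🟫🟫🟫🟫🟩🟫
🟩🟩🟫🟦🟦🟦🟩🟩🟩
⬜🟩🔴🟫⬜🟫🟩🟫🟩
🟫⬜🟩⬛🟫🟩⬛🟦⬛
🟫🟩⬛🟩🟩❓❓❓❓

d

❓🟩⬜🟫⬜🟫🟩🟫
❓🟩⬜⬜🟫🟦🟫🟩
❓🟩⬛⬜🟫🟫🟫🟫
❓🟩🟩🟫🟦🟦🟦🟩
❓⬜🟩🟩🔴⬜🟫🟩
❓🟫⬜🟩⬛🟫🟩⬛
❓🟫🟩⬛🟩🟩🟦❓
❓❓❓❓❓❓❓❓

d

🟩⬜🟫⬜🟫🟩🟫🟫
🟩⬜⬜🟫🟦🟫🟩🟩
🟩⬛⬜🟫🟫🟫🟫🟩
🟩🟩🟫🟦🟦🟦🟩🟩
⬜🟩🟩🟫🔴🟫🟩🟫
🟫⬜🟩⬛🟫🟩⬛🟦
🟫🟩⬛🟩🟩🟦⬛❓
❓❓❓❓❓❓❓❓

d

⬜🟫⬜🟫🟩🟫🟫🟩
⬜⬜🟫🟦🟫🟩🟩🟫
⬛⬜🟫🟫🟫🟫🟩🟫
🟩🟫🟦🟦🟦🟩🟩🟩
🟩🟩🟫⬜🔴🟩🟫🟩
⬜🟩⬛🟫🟩⬛🟦⬛
🟩⬛🟩🟩🟦⬛🟩❓
❓❓❓❓❓❓❓❓

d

🟫⬜🟫🟩🟫🟫🟩⬛
⬜🟫🟦🟫🟩🟩🟫⬛
⬜🟫🟫🟫🟫🟩🟫⬛
🟫🟦🟦🟦🟩🟩🟩⬛
🟩🟫⬜🟫🔴🟫🟩⬛
🟩⬛🟫🟩⬛🟦⬛⬛
⬛🟩🟩🟦⬛🟩🟩⬛
❓❓❓❓❓❓❓⬛

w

❓❓❓❓❓❓❓⬛
🟫⬜🟫🟩🟫🟫🟩⬛
⬜🟫🟦🟫🟩🟩🟫⬛
⬜🟫🟫🟫🟫🟩🟫⬛
🟫🟦🟦🟦🔴🟩🟩⬛
🟩🟫⬜🟫🟩🟫🟩⬛
🟩⬛🟫🟩⬛🟦⬛⬛
⬛🟩🟩🟦⬛🟩🟩⬛

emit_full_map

🟩⬜🟫⬜🟫🟩🟫🟫🟩
🟩⬜⬜🟫🟦🟫🟩🟩🟫
🟩⬛⬜🟫🟫🟫🟫🟩🟫
🟩🟩🟫🟦🟦🟦🔴🟩🟩
⬜🟩🟩🟫⬜🟫🟩🟫🟩
🟫⬜🟩⬛🟫🟩⬛🟦⬛
🟫🟩⬛🟩🟩🟦⬛🟩🟩

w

❓❓❓❓❓❓❓⬛
❓❓❓❓❓❓❓⬛
🟫⬜🟫🟩🟫🟫🟩⬛
⬜🟫🟦🟫🟩🟩🟫⬛
⬜🟫🟫🟫🔴🟩🟫⬛
🟫🟦🟦🟦🟩🟩🟩⬛
🟩🟫⬜🟫🟩🟫🟩⬛
🟩⬛🟫🟩⬛🟦⬛⬛

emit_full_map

🟩⬜🟫⬜🟫🟩🟫🟫🟩
🟩⬜⬜🟫🟦🟫🟩🟩🟫
🟩⬛⬜🟫🟫🟫🔴🟩🟫
🟩🟩🟫🟦🟦🟦🟩🟩🟩
⬜🟩🟩🟫⬜🟫🟩🟫🟩
🟫⬜🟩⬛🟫🟩⬛🟦⬛
🟫🟩⬛🟩🟩🟦⬛🟩🟩


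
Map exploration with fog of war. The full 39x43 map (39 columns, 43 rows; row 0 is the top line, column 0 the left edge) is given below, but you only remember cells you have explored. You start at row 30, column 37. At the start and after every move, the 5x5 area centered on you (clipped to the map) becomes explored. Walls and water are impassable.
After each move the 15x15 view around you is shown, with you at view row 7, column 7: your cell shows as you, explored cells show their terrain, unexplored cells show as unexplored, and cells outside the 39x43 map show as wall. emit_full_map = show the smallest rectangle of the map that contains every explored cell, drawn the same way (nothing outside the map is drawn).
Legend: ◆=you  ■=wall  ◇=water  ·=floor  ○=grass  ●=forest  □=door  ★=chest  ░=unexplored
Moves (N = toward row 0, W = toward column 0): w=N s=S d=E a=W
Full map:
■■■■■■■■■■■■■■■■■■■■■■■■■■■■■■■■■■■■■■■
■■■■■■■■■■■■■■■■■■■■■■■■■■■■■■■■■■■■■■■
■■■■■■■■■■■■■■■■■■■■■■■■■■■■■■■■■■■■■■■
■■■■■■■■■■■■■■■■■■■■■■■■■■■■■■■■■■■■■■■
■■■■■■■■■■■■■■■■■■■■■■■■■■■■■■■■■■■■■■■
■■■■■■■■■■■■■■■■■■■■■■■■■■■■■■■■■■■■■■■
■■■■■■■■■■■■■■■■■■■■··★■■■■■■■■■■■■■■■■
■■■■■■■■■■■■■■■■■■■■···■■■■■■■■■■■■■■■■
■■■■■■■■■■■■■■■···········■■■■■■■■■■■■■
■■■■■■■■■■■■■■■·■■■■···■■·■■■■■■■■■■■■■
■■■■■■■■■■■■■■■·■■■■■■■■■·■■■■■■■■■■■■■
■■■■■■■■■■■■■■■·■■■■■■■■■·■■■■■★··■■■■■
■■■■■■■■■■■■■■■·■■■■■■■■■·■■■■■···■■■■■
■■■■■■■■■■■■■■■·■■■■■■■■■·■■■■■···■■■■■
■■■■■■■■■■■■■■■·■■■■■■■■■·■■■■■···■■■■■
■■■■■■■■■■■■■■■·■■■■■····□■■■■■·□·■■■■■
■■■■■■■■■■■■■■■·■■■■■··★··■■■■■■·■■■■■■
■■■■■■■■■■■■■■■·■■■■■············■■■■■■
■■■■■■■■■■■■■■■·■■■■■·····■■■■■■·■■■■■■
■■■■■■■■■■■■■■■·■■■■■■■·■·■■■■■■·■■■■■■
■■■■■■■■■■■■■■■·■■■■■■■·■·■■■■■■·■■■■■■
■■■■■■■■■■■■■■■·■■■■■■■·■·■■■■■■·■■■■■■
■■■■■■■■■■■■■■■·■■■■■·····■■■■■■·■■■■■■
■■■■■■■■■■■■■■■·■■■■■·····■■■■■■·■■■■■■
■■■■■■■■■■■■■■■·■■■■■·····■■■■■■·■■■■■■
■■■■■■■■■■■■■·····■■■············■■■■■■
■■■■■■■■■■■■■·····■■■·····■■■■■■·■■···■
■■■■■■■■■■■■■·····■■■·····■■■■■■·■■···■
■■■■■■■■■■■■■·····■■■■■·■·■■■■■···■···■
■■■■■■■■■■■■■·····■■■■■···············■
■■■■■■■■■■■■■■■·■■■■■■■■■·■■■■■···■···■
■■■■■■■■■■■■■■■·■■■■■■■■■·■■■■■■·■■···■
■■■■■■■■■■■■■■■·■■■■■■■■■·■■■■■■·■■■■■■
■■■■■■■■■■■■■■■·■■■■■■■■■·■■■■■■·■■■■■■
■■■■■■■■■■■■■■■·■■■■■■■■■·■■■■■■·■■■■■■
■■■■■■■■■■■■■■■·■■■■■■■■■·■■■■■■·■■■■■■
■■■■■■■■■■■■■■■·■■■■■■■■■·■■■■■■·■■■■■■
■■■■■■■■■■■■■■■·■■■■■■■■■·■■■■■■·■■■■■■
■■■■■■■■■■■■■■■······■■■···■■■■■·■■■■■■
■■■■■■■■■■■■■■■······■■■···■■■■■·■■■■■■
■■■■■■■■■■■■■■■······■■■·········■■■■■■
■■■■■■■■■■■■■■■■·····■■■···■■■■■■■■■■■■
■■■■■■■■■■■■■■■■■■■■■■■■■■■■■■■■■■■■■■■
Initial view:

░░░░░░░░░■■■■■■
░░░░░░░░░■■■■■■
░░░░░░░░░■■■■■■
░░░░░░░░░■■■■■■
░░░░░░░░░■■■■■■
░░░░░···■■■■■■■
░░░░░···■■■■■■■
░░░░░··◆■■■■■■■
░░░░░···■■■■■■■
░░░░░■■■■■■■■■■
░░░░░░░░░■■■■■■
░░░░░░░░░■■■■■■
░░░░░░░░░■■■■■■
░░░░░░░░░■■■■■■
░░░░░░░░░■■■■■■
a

░░░░░░░░░░■■■■■
░░░░░░░░░░■■■■■
░░░░░░░░░░■■■■■
░░░░░░░░░░■■■■■
░░░░░░░░░░■■■■■
░░░░░■···■■■■■■
░░░░░····■■■■■■
░░░░░■·◆·■■■■■■
░░░░░■···■■■■■■
░░░░░■■■■■■■■■■
░░░░░░░░░░■■■■■
░░░░░░░░░░■■■■■
░░░░░░░░░░■■■■■
░░░░░░░░░░■■■■■
░░░░░░░░░░■■■■■

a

░░░░░░░░░░░■■■■
░░░░░░░░░░░■■■■
░░░░░░░░░░░■■■■
░░░░░░░░░░░■■■■
░░░░░░░░░░░■■■■
░░░░░·■···■■■■■
░░░░░·····■■■■■
░░░░░·■◆··■■■■■
░░░░░■■···■■■■■
░░░░░■■■■■■■■■■
░░░░░░░░░░░■■■■
░░░░░░░░░░░■■■■
░░░░░░░░░░░■■■■
░░░░░░░░░░░■■■■
░░░░░░░░░░░■■■■

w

░░░░░░░░░░░■■■■
░░░░░░░░░░░■■■■
░░░░░░░░░░░■■■■
░░░░░░░░░░░■■■■
░░░░░░░░░░░■■■■
░░░░░■■···░■■■■
░░░░░·■···■■■■■
░░░░░··◆··■■■■■
░░░░░·■···■■■■■
░░░░░■■···■■■■■
░░░░░■■■■■■■■■■
░░░░░░░░░░░■■■■
░░░░░░░░░░░■■■■
░░░░░░░░░░░■■■■
░░░░░░░░░░░■■■■

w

░░░░░░░░░░░■■■■
░░░░░░░░░░░■■■■
░░░░░░░░░░░■■■■
░░░░░░░░░░░■■■■
░░░░░░░░░░░■■■■
░░░░░■■···░■■■■
░░░░░■■···░■■■■
░░░░░·■◆··■■■■■
░░░░░·····■■■■■
░░░░░·■···■■■■■
░░░░░■■···■■■■■
░░░░░■■■■■■■■■■
░░░░░░░░░░░■■■■
░░░░░░░░░░░■■■■
░░░░░░░░░░░■■■■

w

░░░░░░░░░░░■■■■
░░░░░░░░░░░■■■■
░░░░░░░░░░░■■■■
░░░░░░░░░░░■■■■
░░░░░░░░░░░■■■■
░░░░░■■■■■░■■■■
░░░░░■■···░■■■■
░░░░░■■◆··░■■■■
░░░░░·■···■■■■■
░░░░░·····■■■■■
░░░░░·■···■■■■■
░░░░░■■···■■■■■
░░░░░■■■■■■■■■■
░░░░░░░░░░░■■■■
░░░░░░░░░░░■■■■

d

░░░░░░░░░░■■■■■
░░░░░░░░░░■■■■■
░░░░░░░░░░■■■■■
░░░░░░░░░░■■■■■
░░░░░░░░░░■■■■■
░░░░■■■■■■■■■■■
░░░░■■···■■■■■■
░░░░■■·◆·■■■■■■
░░░░·■···■■■■■■
░░░░·····■■■■■■
░░░░·■···■■■■■■
░░░░■■···■■■■■■
░░░░■■■■■■■■■■■
░░░░░░░░░░■■■■■
░░░░░░░░░░■■■■■

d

░░░░░░░░░■■■■■■
░░░░░░░░░■■■■■■
░░░░░░░░░■■■■■■
░░░░░░░░░■■■■■■
░░░░░░░░░■■■■■■
░░░■■■■■■■■■■■■
░░░■■···■■■■■■■
░░░■■··◆■■■■■■■
░░░·■···■■■■■■■
░░░·····■■■■■■■
░░░·■···■■■■■■■
░░░■■···■■■■■■■
░░░■■■■■■■■■■■■
░░░░░░░░░■■■■■■
░░░░░░░░░■■■■■■

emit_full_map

■■■■■■
■■···■
■■··◆■
·■···■
·····■
·■···■
■■···■
■■■■■■

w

░░░░░░░░░■■■■■■
░░░░░░░░░■■■■■■
░░░░░░░░░■■■■■■
░░░░░░░░░■■■■■■
░░░░░░░░░■■■■■■
░░░░░■■■■■■■■■■
░░░■■■■■■■■■■■■
░░░■■··◆■■■■■■■
░░░■■···■■■■■■■
░░░·■···■■■■■■■
░░░·····■■■■■■■
░░░·■···■■■■■■■
░░░■■···■■■■■■■
░░░■■■■■■■■■■■■
░░░░░░░░░■■■■■■

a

░░░░░░░░░░■■■■■
░░░░░░░░░░■■■■■
░░░░░░░░░░■■■■■
░░░░░░░░░░■■■■■
░░░░░░░░░░■■■■■
░░░░░■■■■■■■■■■
░░░░■■■■■■■■■■■
░░░░■■·◆·■■■■■■
░░░░■■···■■■■■■
░░░░·■···■■■■■■
░░░░·····■■■■■■
░░░░·■···■■■■■■
░░░░■■···■■■■■■
░░░░■■■■■■■■■■■
░░░░░░░░░░■■■■■

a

░░░░░░░░░░░■■■■
░░░░░░░░░░░■■■■
░░░░░░░░░░░■■■■
░░░░░░░░░░░■■■■
░░░░░░░░░░░■■■■
░░░░░■■■■■■■■■■
░░░░░■■■■■■■■■■
░░░░░■■◆··■■■■■
░░░░░■■···■■■■■
░░░░░·■···■■■■■
░░░░░·····■■■■■
░░░░░·■···■■■■■
░░░░░■■···■■■■■
░░░░░■■■■■■■■■■
░░░░░░░░░░░■■■■

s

░░░░░░░░░░░■■■■
░░░░░░░░░░░■■■■
░░░░░░░░░░░■■■■
░░░░░░░░░░░■■■■
░░░░░■■■■■■■■■■
░░░░░■■■■■■■■■■
░░░░░■■···■■■■■
░░░░░■■◆··■■■■■
░░░░░·■···■■■■■
░░░░░·····■■■■■
░░░░░·■···■■■■■
░░░░░■■···■■■■■
░░░░░■■■■■■■■■■
░░░░░░░░░░░■■■■
░░░░░░░░░░░■■■■

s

░░░░░░░░░░░■■■■
░░░░░░░░░░░■■■■
░░░░░░░░░░░■■■■
░░░░░■■■■■■■■■■
░░░░░■■■■■■■■■■
░░░░░■■···■■■■■
░░░░░■■···■■■■■
░░░░░·■◆··■■■■■
░░░░░·····■■■■■
░░░░░·■···■■■■■
░░░░░■■···■■■■■
░░░░░■■■■■■■■■■
░░░░░░░░░░░■■■■
░░░░░░░░░░░■■■■
░░░░░░░░░░░■■■■

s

░░░░░░░░░░░■■■■
░░░░░░░░░░░■■■■
░░░░░■■■■■■■■■■
░░░░░■■■■■■■■■■
░░░░░■■···■■■■■
░░░░░■■···■■■■■
░░░░░·■···■■■■■
░░░░░··◆··■■■■■
░░░░░·■···■■■■■
░░░░░■■···■■■■■
░░░░░■■■■■■■■■■
░░░░░░░░░░░■■■■
░░░░░░░░░░░■■■■
░░░░░░░░░░░■■■■
░░░░░░░░░░░■■■■

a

░░░░░░░░░░░░■■■
░░░░░░░░░░░░■■■
░░░░░░■■■■■■■■■
░░░░░░■■■■■■■■■
░░░░░░■■···■■■■
░░░░░·■■···■■■■
░░░░░··■···■■■■
░░░░░··◆···■■■■
░░░░░··■···■■■■
░░░░░·■■···■■■■
░░░░░░■■■■■■■■■
░░░░░░░░░░░░■■■
░░░░░░░░░░░░■■■
░░░░░░░░░░░░■■■
░░░░░░░░░░░░■■■

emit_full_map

░■■■■■■
░■■■■■■
░■■···■
·■■···■
··■···■
··◆···■
··■···■
·■■···■
░■■■■■■
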